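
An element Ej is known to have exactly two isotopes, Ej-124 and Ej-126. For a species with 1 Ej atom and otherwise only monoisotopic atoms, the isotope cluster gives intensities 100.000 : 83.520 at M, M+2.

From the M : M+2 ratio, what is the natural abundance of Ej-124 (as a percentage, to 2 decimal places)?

Let p = fractional abundance of Ej-124. I(M+2)/I(M) = [C(1,1)·p^0·(1−p)] / p^1 = 1·(1−p)/p = 83.520/100.000 = 0.8352
(1−p)/p = 0.8352/1 = 0.8352  ⇒  p = 1/(1 + 0.8352) = 0.5449
Ej-124: 54.49%, Ej-126: 45.51%.

54.49%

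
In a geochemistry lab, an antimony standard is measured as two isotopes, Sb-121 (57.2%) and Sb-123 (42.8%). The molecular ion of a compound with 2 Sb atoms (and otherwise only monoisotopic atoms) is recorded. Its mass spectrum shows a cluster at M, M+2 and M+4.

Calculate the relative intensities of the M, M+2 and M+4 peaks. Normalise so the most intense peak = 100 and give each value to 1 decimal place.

The 2 Sb atoms are independent, so intensities follow the terms of (0.572 + 0.428)^2.
P(M) = 0.572^2 = 0.327184
P(M+2) = 2 × 0.572^1 × 0.428^1 = 0.489632
P(M+4) = 0.428^2 = 0.183184
The M+2 peak is largest (0.489632); scaling to 100 gives 66.8 : 100.0 : 37.4.

66.8 : 100.0 : 37.4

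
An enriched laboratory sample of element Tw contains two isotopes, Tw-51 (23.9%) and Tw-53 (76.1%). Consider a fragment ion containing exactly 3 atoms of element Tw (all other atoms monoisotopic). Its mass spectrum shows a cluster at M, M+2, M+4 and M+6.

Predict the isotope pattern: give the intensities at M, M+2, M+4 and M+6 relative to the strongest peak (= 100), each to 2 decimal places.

3.10 : 29.59 : 94.22 : 100.00

Each Tw atom is independently Tw-51 (p = 0.239) or Tw-53 (q = 0.761); the cluster is the binomial expansion (p + q)^3.
P(M) = 0.239^3 = 0.013652
P(M+2) = 3 × 0.239^2 × 0.761^1 = 0.130407
P(M+4) = 3 × 0.239^1 × 0.761^2 = 0.415230
P(M+6) = 0.761^3 = 0.440711
The M+6 peak is largest (0.440711); scaling to 100 gives 3.10 : 29.59 : 94.22 : 100.00.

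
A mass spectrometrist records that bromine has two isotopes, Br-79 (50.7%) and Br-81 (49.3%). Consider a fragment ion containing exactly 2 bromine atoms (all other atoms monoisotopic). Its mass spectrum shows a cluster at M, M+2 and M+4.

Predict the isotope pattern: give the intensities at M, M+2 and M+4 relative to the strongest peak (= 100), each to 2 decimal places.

51.42 : 100.00 : 48.62

Each Br atom is independently Br-79 (p = 0.507) or Br-81 (q = 0.493); the cluster is the binomial expansion (p + q)^2.
P(M) = 0.507^2 = 0.257049
P(M+2) = 2 × 0.507^1 × 0.493^1 = 0.499902
P(M+4) = 0.493^2 = 0.243049
The M+2 peak is largest (0.499902); scaling to 100 gives 51.42 : 100.00 : 48.62.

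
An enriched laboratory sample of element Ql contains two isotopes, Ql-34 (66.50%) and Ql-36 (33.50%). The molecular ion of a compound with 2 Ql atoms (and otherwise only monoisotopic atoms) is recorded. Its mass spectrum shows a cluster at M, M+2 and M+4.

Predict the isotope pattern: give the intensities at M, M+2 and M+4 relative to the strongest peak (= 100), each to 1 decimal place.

99.3 : 100.0 : 25.2

Each Ql atom is independently Ql-34 (p = 0.6650) or Ql-36 (q = 0.3350); the cluster is the binomial expansion (p + q)^2.
P(M) = 0.6650^2 = 0.442225
P(M+2) = 2 × 0.6650^1 × 0.3350^1 = 0.445550
P(M+4) = 0.3350^2 = 0.112225
The M+2 peak is largest (0.445550); scaling to 100 gives 99.3 : 100.0 : 25.2.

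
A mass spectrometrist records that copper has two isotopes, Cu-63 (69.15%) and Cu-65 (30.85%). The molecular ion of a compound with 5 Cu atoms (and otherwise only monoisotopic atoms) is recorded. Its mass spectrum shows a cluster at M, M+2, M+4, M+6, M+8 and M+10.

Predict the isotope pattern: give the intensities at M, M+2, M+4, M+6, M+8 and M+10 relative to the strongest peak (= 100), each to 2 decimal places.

44.83 : 100.00 : 89.23 : 39.81 : 8.88 : 0.79

Each Cu atom is independently Cu-63 (p = 0.6915) or Cu-65 (q = 0.3085); the cluster is the binomial expansion (p + q)^5.
P(M) = 0.6915^5 = 0.158111
P(M+2) = 5 × 0.6915^4 × 0.3085^1 = 0.352691
P(M+4) = 10 × 0.6915^3 × 0.3085^2 = 0.314693
P(M+6) = 10 × 0.6915^2 × 0.3085^3 = 0.140394
P(M+8) = 5 × 0.6915^1 × 0.3085^4 = 0.031317
P(M+10) = 0.3085^5 = 0.002794
The M+2 peak is largest (0.352691); scaling to 100 gives 44.83 : 100.00 : 89.23 : 39.81 : 8.88 : 0.79.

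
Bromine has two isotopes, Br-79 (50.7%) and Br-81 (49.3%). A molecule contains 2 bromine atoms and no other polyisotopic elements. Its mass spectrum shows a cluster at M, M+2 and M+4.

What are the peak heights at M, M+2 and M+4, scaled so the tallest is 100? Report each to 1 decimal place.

Each Br atom is independently Br-79 (p = 0.507) or Br-81 (q = 0.493); the cluster is the binomial expansion (p + q)^2.
P(M) = 0.507^2 = 0.257049
P(M+2) = 2 × 0.507^1 × 0.493^1 = 0.499902
P(M+4) = 0.493^2 = 0.243049
The M+2 peak is largest (0.499902); scaling to 100 gives 51.4 : 100.0 : 48.6.

51.4 : 100.0 : 48.6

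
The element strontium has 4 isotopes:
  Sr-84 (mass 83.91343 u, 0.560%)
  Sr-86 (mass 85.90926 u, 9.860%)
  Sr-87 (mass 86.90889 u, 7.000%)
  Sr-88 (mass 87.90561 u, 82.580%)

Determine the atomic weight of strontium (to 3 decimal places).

87.617 u

Average mass = Σ (abundance × isotope mass) = 0.00560 × 83.91343 + 0.09860 × 85.90926 + 0.07000 × 86.90889 + 0.82580 × 87.90561
= 0.469915 + 8.470653 + 6.083622 + 72.592453 = 87.616643 u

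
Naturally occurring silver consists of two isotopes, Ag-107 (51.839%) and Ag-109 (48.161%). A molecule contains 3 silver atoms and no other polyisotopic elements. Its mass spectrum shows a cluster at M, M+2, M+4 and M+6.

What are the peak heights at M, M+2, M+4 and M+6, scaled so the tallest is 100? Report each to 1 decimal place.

Expanding (0.51839 + 0.48161)^3:
P(M) = 0.51839^3 = 0.139306
P(M+2) = 3 × 0.51839^2 × 0.48161^1 = 0.388267
P(M+4) = 3 × 0.51839^1 × 0.48161^2 = 0.360719
P(M+6) = 0.48161^3 = 0.111709
The M+2 peak is largest (0.388267); scaling to 100 gives 35.9 : 100.0 : 92.9 : 28.8.

35.9 : 100.0 : 92.9 : 28.8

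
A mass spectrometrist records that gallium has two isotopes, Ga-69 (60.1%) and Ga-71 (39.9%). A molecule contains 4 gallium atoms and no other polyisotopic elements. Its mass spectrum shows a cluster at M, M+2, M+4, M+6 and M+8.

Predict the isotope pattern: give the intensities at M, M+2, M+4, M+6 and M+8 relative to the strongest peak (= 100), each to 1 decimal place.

The 4 Ga atoms are independent, so intensities follow the terms of (0.601 + 0.399)^4.
P(M) = 0.601^4 = 0.130466
P(M+2) = 4 × 0.601^3 × 0.399^1 = 0.346463
P(M+4) = 6 × 0.601^2 × 0.399^2 = 0.345021
P(M+6) = 4 × 0.601^1 × 0.399^3 = 0.152705
P(M+8) = 0.399^4 = 0.025345
The M+2 peak is largest (0.346463); scaling to 100 gives 37.7 : 100.0 : 99.6 : 44.1 : 7.3.

37.7 : 100.0 : 99.6 : 44.1 : 7.3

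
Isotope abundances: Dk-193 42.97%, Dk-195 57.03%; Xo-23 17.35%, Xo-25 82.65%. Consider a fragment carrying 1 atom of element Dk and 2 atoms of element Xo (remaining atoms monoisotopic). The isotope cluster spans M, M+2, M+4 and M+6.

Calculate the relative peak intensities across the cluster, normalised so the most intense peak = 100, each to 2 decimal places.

Element Dk pattern (n=1): 0.4297 : 0.5703
Element Xo pattern (n=2): 0.03010225 : 0.2867955 : 0.68310225
Convolve the two distributions (both contribute in 2-u steps):
  M: 0.4297×0.03010225 = 0.012935
  M+2: 0.4297×0.2867955 + 0.5703×0.03010225 = 0.140403
  M+4: 0.4297×0.68310225 + 0.5703×0.2867955 = 0.457089
  M+6: 0.5703×0.68310225 = 0.389573
Scale to base peak (0.457089) = 100: 2.83 : 30.72 : 100.00 : 85.23

2.83 : 30.72 : 100.00 : 85.23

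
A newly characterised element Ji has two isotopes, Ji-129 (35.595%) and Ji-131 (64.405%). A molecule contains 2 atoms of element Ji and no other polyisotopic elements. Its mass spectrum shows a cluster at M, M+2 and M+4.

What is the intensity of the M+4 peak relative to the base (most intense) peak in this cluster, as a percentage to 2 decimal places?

Binomial terms of (0.35595 + 0.64405)^2: M 0.1267, M+2 0.4585, M+4 0.4148 → M+2 is the base peak.
P(M+2) = C(2,1) × 0.35595^1 × 0.64405^1 = 2 × 0.35595 × 0.64405 = 0.458499 (base)
P(M+4) = C(2,2) × 0.35595^0 × 0.64405^2 = 1 × 1.0000 × 0.4148004 = 0.414800
Relative intensity = 0.414800 / 0.458499 × 100 = 90.47

90.47%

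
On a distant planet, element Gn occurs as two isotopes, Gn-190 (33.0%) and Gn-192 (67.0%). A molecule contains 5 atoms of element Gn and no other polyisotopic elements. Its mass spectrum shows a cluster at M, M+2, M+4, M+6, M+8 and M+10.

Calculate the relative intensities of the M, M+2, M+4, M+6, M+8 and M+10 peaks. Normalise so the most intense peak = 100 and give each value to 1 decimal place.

1.2 : 11.9 : 48.5 : 98.5 : 100.0 : 40.6

Expanding (0.330 + 0.670)^5:
P(M) = 0.330^5 = 0.003914
P(M+2) = 5 × 0.330^4 × 0.670^1 = 0.039728
P(M+4) = 10 × 0.330^3 × 0.670^2 = 0.161321
P(M+6) = 10 × 0.330^2 × 0.670^3 = 0.327531
P(M+8) = 5 × 0.330^1 × 0.670^4 = 0.332493
P(M+10) = 0.670^5 = 0.135013
The M+8 peak is largest (0.332493); scaling to 100 gives 1.2 : 11.9 : 48.5 : 98.5 : 100.0 : 40.6.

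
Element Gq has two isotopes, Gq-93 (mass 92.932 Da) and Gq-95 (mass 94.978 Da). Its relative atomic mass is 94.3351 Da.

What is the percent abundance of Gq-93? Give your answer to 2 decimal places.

With x = fraction of Gq-93 (so Gq-95 is 1 − x):
92.932·x + 94.978·(1 − x) = 94.3351
(92.932 − 94.978)·x = 94.3351 − 94.978
x = -0.6429 / -2.046 = 0.31422 → 31.42% Gq-93, 68.58% Gq-95.

31.42%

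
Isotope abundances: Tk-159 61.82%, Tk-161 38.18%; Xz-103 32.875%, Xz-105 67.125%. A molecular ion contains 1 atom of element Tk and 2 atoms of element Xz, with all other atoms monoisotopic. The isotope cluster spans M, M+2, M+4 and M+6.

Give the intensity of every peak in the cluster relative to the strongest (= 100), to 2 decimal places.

14.95 : 70.26 : 100.00 : 38.48

Element Tk pattern (n=1): 0.6182 : 0.3818
Element Xz pattern (n=2): 0.10807656 : 0.44134687 : 0.45057656
Convolve the two distributions (both contribute in 2-u steps):
  M: 0.6182×0.10807656 = 0.066813
  M+2: 0.6182×0.44134687 + 0.3818×0.10807656 = 0.314104
  M+4: 0.6182×0.45057656 + 0.3818×0.44134687 = 0.447053
  M+6: 0.3818×0.45057656 = 0.172030
Scale to base peak (0.447053) = 100: 14.95 : 70.26 : 100.00 : 38.48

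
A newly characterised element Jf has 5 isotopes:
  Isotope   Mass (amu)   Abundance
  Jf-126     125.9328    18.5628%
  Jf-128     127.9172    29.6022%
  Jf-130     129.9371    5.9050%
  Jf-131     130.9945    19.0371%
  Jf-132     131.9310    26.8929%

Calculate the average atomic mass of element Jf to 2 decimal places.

129.33 amu

The abundance-weighted mean is 0.185628 × 125.9328 + 0.296022 × 127.9172 + 0.059050 × 129.9371 + 0.190371 × 130.9945 + 0.268929 × 131.9310
= 23.37665 + 37.86631 + 7.67279 + 24.93755 + 35.48007 = 129.33337 amu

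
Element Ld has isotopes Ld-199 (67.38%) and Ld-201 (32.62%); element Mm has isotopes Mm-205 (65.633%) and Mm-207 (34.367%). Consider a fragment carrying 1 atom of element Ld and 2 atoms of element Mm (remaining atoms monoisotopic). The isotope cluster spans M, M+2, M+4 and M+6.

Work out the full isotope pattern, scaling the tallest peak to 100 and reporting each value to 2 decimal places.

Element Ld pattern (n=1): 0.6738 : 0.3262
Element Mm pattern (n=2): 0.43076907 : 0.45112186 : 0.11810907
Convolve the two distributions (both contribute in 2-u steps):
  M: 0.6738×0.43076907 = 0.290252
  M+2: 0.6738×0.45112186 + 0.3262×0.43076907 = 0.444483
  M+4: 0.6738×0.11810907 + 0.3262×0.45112186 = 0.226738
  M+6: 0.3262×0.11810907 = 0.038527
Scale to base peak (0.444483) = 100: 65.30 : 100.00 : 51.01 : 8.67

65.30 : 100.00 : 51.01 : 8.67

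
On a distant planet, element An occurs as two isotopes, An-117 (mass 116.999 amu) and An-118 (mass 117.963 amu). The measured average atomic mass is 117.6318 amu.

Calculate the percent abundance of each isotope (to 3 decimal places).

An-117: 34.357%, An-118: 65.643%

With x = fraction of An-117 (so An-118 is 1 − x):
116.999·x + 117.963·(1 − x) = 117.6318
(116.999 − 117.963)·x = 117.6318 − 117.963
x = -0.3312 / -0.964 = 0.34357 → 34.357% An-117, 65.643% An-118.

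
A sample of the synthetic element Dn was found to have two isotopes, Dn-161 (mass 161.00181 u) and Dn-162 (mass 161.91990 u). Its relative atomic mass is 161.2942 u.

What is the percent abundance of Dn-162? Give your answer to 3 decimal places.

Writing the weighted mean with unknown fraction x of Dn-161:
161.00181·x + 161.91990·(1 − x) = 161.2942
(161.00181 − 161.91990)·x = 161.2942 − 161.91990
x = -0.62570 / -0.91809 = 0.68152 → 68.152% Dn-161, 31.848% Dn-162.

31.848%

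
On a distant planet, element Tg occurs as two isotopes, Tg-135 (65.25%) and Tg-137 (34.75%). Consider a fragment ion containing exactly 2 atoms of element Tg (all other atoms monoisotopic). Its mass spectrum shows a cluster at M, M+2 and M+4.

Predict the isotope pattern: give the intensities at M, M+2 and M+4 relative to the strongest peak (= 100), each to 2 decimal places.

Each Tg atom is independently Tg-135 (p = 0.6525) or Tg-137 (q = 0.3475); the cluster is the binomial expansion (p + q)^2.
P(M) = 0.6525^2 = 0.425756
P(M+2) = 2 × 0.6525^1 × 0.3475^1 = 0.453488
P(M+4) = 0.3475^2 = 0.120756
The M+2 peak is largest (0.453488); scaling to 100 gives 93.88 : 100.00 : 26.63.

93.88 : 100.00 : 26.63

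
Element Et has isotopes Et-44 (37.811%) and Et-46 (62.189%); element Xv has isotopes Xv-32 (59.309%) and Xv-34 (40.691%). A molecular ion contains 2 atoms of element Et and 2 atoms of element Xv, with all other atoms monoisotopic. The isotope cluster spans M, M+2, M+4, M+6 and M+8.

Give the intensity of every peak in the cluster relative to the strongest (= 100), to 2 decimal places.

13.00 : 60.62 : 100.00 : 68.41 : 16.56

Element Et pattern (n=2): 0.14296717 : 0.47028566 : 0.38674717
Element Xv pattern (n=2): 0.35175575 : 0.4826685 : 0.16557575
Convolve the two distributions (both contribute in 2-u steps):
  M: 0.14296717×0.35175575 = 0.050290
  M+2: 0.14296717×0.4826685 + 0.47028566×0.35175575 = 0.234431
  M+4: 0.14296717×0.16557575 + 0.47028566×0.4826685 + 0.38674717×0.35175575 = 0.386705
  M+6: 0.47028566×0.16557575 + 0.38674717×0.4826685 = 0.264539
  M+8: 0.38674717×0.16557575 = 0.064036
Scale to base peak (0.386705) = 100: 13.00 : 60.62 : 100.00 : 68.41 : 16.56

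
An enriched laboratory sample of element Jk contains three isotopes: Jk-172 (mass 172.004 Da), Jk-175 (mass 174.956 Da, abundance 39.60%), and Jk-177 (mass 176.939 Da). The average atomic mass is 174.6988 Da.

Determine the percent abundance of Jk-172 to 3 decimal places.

The remaining 60.40% is split between Jk-172 (fraction x) and Jk-177 (fraction 0.6040 − x).
Substituting: 172.004x + 176.939(0.6040 − x) = 105.416224
(172.004 − 176.939)x = -1.454932  ⇒  x = 0.29482, y = 0.30918
Jk-172: 29.482%, Jk-177: 30.918%.

29.482%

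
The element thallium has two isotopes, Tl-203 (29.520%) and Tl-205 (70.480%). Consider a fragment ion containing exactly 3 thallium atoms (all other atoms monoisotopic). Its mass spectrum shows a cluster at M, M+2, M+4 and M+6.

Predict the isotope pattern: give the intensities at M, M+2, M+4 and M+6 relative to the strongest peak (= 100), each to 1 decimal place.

5.8 : 41.9 : 100.0 : 79.6

Each Tl atom is independently Tl-203 (p = 0.29520) or Tl-205 (q = 0.70480); the cluster is the binomial expansion (p + q)^3.
P(M) = 0.29520^3 = 0.025725
P(M+2) = 3 × 0.29520^2 × 0.70480^1 = 0.184255
P(M+4) = 3 × 0.29520^1 × 0.70480^2 = 0.439916
P(M+6) = 0.70480^3 = 0.350104
The M+4 peak is largest (0.439916); scaling to 100 gives 5.8 : 41.9 : 100.0 : 79.6.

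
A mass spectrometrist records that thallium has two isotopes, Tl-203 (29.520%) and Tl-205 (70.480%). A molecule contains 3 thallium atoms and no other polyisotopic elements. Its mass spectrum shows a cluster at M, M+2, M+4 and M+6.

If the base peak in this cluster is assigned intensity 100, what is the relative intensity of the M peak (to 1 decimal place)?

Term probabilities: M 0.0257, M+2 0.1843, M+4 0.4399, M+6 0.3501. Base peak = M+4.
P(M+4) = C(3,2) × 0.29520^1 × 0.70480^2 = 3 × 0.2952 × 0.49674304 = 0.439916 (base)
P(M) = C(3,0) × 0.29520^3 × 0.70480^0 = 1 × 0.02572463 × 1.0000 = 0.025725
Relative intensity = 0.025725 / 0.439916 × 100 = 5.8

5.8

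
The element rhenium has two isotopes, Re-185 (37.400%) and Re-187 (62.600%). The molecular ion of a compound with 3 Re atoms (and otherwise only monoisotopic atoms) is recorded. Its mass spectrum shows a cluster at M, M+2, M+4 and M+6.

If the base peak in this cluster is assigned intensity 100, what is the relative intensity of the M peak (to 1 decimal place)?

Binomial terms of (0.37400 + 0.62600)^3: M 0.0523, M+2 0.2627, M+4 0.4397, M+6 0.2453 → M+4 is the base peak.
P(M+4) = C(3,2) × 0.37400^1 × 0.62600^2 = 3 × 0.3740 × 0.391876 = 0.439685 (base)
P(M) = C(3,0) × 0.37400^3 × 0.62600^0 = 1 × 0.05231362 × 1.0000 = 0.052314
Relative intensity = 0.052314 / 0.439685 × 100 = 11.9

11.9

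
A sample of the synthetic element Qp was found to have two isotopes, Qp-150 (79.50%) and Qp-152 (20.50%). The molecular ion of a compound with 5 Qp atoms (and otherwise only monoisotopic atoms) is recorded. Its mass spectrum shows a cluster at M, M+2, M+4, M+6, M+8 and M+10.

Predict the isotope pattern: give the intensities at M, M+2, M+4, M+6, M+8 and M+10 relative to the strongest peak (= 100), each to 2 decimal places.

The 5 Qp atoms are independent, so intensities follow the terms of (0.7950 + 0.2050)^5.
P(M) = 0.7950^5 = 0.317567
P(M+2) = 5 × 0.7950^4 × 0.2050^1 = 0.409442
P(M+4) = 10 × 0.7950^3 × 0.2050^2 = 0.211159
P(M+6) = 10 × 0.7950^2 × 0.2050^3 = 0.054450
P(M+8) = 5 × 0.7950^1 × 0.2050^4 = 0.007020
P(M+10) = 0.2050^5 = 0.000362
The M+2 peak is largest (0.409442); scaling to 100 gives 77.56 : 100.00 : 51.57 : 13.30 : 1.71 : 0.09.

77.56 : 100.00 : 51.57 : 13.30 : 1.71 : 0.09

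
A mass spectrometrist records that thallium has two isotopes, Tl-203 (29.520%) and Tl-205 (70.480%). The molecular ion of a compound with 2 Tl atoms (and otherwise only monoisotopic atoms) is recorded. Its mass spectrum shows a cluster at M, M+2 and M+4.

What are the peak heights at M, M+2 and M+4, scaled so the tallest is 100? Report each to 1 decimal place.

The 2 Tl atoms are independent, so intensities follow the terms of (0.29520 + 0.70480)^2.
P(M) = 0.29520^2 = 0.087143
P(M+2) = 2 × 0.29520^1 × 0.70480^1 = 0.416114
P(M+4) = 0.70480^2 = 0.496743
The M+4 peak is largest (0.496743); scaling to 100 gives 17.5 : 83.8 : 100.0.

17.5 : 83.8 : 100.0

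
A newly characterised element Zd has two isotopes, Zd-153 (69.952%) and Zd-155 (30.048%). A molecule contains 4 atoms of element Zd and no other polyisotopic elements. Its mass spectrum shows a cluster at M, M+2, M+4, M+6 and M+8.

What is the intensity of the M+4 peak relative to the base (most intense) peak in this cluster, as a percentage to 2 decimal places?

Binomial terms of (0.69952 + 0.30048)^4: M 0.2394, M+2 0.4114, M+4 0.2651, M+6 0.0759, M+8 0.0082 → M+2 is the base peak.
P(M+2) = C(4,1) × 0.69952^3 × 0.30048^1 = 4 × 0.34229488 × 0.30048 = 0.411411 (base)
P(M+4) = C(4,2) × 0.69952^2 × 0.30048^2 = 6 × 0.48932823 × 0.09028823 = 0.265083
Relative intensity = 0.265083 / 0.411411 × 100 = 64.43

64.43%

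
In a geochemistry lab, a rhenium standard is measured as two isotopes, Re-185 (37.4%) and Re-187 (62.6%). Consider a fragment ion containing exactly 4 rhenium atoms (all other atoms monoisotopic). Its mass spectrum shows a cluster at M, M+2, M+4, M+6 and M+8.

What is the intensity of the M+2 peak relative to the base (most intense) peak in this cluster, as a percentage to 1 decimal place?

35.7%

Binomial terms of (0.374 + 0.626)^4: M 0.0196, M+2 0.1310, M+4 0.3289, M+6 0.3670, M+8 0.1536 → M+6 is the base peak.
P(M+6) = C(4,3) × 0.374^1 × 0.626^3 = 4 × 0.3740 × 0.24531438 = 0.366990 (base)
P(M+2) = C(4,1) × 0.374^3 × 0.626^1 = 4 × 0.05231362 × 0.6260 = 0.130993
Relative intensity = 0.130993 / 0.366990 × 100 = 35.7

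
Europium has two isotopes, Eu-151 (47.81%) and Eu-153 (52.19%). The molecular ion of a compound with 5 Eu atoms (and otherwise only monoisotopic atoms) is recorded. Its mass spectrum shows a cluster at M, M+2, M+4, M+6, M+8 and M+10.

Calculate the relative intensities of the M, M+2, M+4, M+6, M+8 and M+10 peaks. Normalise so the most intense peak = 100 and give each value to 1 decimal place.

Expanding (0.4781 + 0.5219)^5:
P(M) = 0.4781^5 = 0.024980
P(M+2) = 5 × 0.4781^4 × 0.5219^1 = 0.136343
P(M+4) = 10 × 0.4781^3 × 0.5219^2 = 0.297667
P(M+6) = 10 × 0.4781^2 × 0.5219^3 = 0.324937
P(M+8) = 5 × 0.4781^1 × 0.5219^4 = 0.177353
P(M+10) = 0.5219^5 = 0.038720
The M+6 peak is largest (0.324937); scaling to 100 gives 7.7 : 42.0 : 91.6 : 100.0 : 54.6 : 11.9.

7.7 : 42.0 : 91.6 : 100.0 : 54.6 : 11.9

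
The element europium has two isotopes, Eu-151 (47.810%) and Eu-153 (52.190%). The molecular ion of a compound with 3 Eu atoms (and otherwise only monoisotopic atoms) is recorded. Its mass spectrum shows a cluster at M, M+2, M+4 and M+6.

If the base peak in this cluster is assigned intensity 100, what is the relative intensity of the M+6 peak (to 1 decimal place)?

36.4

(0.47810 + 0.52190)^3 gives M 0.1093, M+2 0.3579, M+4 0.3907, M+6 0.1422; the largest is M+4.
P(M+4) = C(3,2) × 0.47810^1 × 0.52190^2 = 3 × 0.4781 × 0.27237961 = 0.390674 (base)
P(M+6) = C(3,3) × 0.47810^0 × 0.52190^3 = 1 × 1.0000 × 0.14215492 = 0.142155
Relative intensity = 0.142155 / 0.390674 × 100 = 36.4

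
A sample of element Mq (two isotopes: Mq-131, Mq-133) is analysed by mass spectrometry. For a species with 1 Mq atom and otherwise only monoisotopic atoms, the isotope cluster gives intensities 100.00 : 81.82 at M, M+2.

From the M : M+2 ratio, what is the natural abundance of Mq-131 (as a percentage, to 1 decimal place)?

55.0%

If p is the fraction of Mq that is Mq-131, then I(M+2)/I(M) = [C(1,1)·p^0·(1−p)] / p^1 = 1·(1−p)/p = 81.82/100.00 = 0.8182
(1−p)/p = 0.8182/1 = 0.8182  ⇒  p = 1/(1 + 0.8182) = 0.5500
Mq-131: 55.0%, Mq-133: 45.0%.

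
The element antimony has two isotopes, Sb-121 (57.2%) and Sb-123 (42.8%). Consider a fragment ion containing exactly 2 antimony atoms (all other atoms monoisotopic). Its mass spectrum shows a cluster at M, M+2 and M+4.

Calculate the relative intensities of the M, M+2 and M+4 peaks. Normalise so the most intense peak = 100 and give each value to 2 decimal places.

66.82 : 100.00 : 37.41

The 2 Sb atoms are independent, so intensities follow the terms of (0.572 + 0.428)^2.
P(M) = 0.572^2 = 0.327184
P(M+2) = 2 × 0.572^1 × 0.428^1 = 0.489632
P(M+4) = 0.428^2 = 0.183184
The M+2 peak is largest (0.489632); scaling to 100 gives 66.82 : 100.00 : 37.41.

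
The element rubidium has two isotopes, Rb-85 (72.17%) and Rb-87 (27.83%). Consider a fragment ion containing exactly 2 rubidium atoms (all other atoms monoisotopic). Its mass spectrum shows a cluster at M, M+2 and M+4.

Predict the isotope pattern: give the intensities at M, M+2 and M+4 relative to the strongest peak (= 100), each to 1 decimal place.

The 2 Rb atoms are independent, so intensities follow the terms of (0.7217 + 0.2783)^2.
P(M) = 0.7217^2 = 0.520851
P(M+2) = 2 × 0.7217^1 × 0.2783^1 = 0.401698
P(M+4) = 0.2783^2 = 0.077451
The M peak is largest (0.520851); scaling to 100 gives 100.0 : 77.1 : 14.9.

100.0 : 77.1 : 14.9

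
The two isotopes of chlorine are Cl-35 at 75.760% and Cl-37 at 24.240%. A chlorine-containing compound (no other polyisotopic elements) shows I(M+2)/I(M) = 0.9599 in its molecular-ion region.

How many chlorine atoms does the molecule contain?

With n Cl atoms, P(M+2)/P(M) = C(n,1)·p^(n−1)q / p^n = n·q/p = n · 0.24240/0.75760.
n = 0.9599 × 0.75760/0.24240 = 3.00 ≈ 3

3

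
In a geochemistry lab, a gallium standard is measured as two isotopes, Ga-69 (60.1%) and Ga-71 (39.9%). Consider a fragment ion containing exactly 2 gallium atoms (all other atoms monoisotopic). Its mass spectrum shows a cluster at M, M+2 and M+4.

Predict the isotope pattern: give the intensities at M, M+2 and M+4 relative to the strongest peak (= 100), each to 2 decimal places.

75.31 : 100.00 : 33.19

The 2 Ga atoms are independent, so intensities follow the terms of (0.601 + 0.399)^2.
P(M) = 0.601^2 = 0.361201
P(M+2) = 2 × 0.601^1 × 0.399^1 = 0.479598
P(M+4) = 0.399^2 = 0.159201
The M+2 peak is largest (0.479598); scaling to 100 gives 75.31 : 100.00 : 33.19.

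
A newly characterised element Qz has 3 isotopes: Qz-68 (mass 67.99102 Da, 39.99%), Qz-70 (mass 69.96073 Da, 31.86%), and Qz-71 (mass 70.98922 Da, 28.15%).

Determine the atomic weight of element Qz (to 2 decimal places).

Ar = Σ fᵢ·mᵢ = 0.3999 × 67.99102 + 0.3186 × 69.96073 + 0.2815 × 70.98922
= 27.189609 + 22.289489 + 19.983465 = 69.462563 Da

69.46 Da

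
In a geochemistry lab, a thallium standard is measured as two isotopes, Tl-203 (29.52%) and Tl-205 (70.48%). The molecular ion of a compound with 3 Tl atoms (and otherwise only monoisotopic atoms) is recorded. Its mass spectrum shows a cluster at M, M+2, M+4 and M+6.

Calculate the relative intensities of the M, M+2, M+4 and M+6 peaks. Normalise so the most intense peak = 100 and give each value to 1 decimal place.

5.8 : 41.9 : 100.0 : 79.6

Expanding (0.2952 + 0.7048)^3:
P(M) = 0.2952^3 = 0.025725
P(M+2) = 3 × 0.2952^2 × 0.7048^1 = 0.184255
P(M+4) = 3 × 0.2952^1 × 0.7048^2 = 0.439916
P(M+6) = 0.7048^3 = 0.350104
The M+4 peak is largest (0.439916); scaling to 100 gives 5.8 : 41.9 : 100.0 : 79.6.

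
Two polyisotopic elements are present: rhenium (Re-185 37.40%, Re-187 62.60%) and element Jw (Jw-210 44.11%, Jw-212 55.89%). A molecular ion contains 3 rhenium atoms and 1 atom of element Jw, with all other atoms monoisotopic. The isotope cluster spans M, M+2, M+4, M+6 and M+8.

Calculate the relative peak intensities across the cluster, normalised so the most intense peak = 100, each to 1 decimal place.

6.5 : 41.0 : 96.3 : 100.0 : 38.7

Rhenium pattern (n=3): 0.05231362 : 0.26268713 : 0.43968487 : 0.24531438
Element Jw pattern (n=1): 0.4411 : 0.5589
Convolve the two distributions (both contribute in 2-u steps):
  M: 0.05231362×0.4411 = 0.023076
  M+2: 0.05231362×0.5589 + 0.26268713×0.4411 = 0.145109
  M+4: 0.26268713×0.5589 + 0.43968487×0.4411 = 0.340761
  M+6: 0.43968487×0.5589 + 0.24531438×0.4411 = 0.353948
  M+8: 0.24531438×0.5589 = 0.137106
Scale to base peak (0.353948) = 100: 6.5 : 41.0 : 96.3 : 100.0 : 38.7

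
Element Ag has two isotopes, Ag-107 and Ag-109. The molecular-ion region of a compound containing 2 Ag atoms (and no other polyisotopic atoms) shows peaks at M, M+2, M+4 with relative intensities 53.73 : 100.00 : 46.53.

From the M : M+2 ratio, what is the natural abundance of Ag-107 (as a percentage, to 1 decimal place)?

51.8%

Let p = fractional abundance of Ag-107. I(M+2)/I(M) = [C(2,1)·p^1·(1−p)] / p^2 = 2·(1−p)/p = 100.00/53.73 = 1.8612
(1−p)/p = 1.8612/2 = 0.9306  ⇒  p = 1/(1 + 0.9306) = 0.5180
Ag-107: 51.8%, Ag-109: 48.2%.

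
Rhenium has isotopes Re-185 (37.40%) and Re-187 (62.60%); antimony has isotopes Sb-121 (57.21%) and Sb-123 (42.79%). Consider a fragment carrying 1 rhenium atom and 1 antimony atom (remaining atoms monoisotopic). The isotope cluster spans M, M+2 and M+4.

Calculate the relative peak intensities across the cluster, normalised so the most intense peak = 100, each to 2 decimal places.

Rhenium pattern (n=1): 0.3740 : 0.6260
Antimony pattern (n=1): 0.5721 : 0.4279
Convolve the two distributions (both contribute in 2-u steps):
  M: 0.3740×0.5721 = 0.213965
  M+2: 0.3740×0.4279 + 0.6260×0.5721 = 0.518169
  M+4: 0.6260×0.4279 = 0.267865
Scale to base peak (0.518169) = 100: 41.29 : 100.00 : 51.69

41.29 : 100.00 : 51.69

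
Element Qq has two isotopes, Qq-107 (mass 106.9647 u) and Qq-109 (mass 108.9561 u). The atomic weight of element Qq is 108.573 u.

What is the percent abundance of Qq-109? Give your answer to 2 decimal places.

80.76%

With x = fraction of Qq-107 (so Qq-109 is 1 − x):
106.9647·x + 108.9561·(1 − x) = 108.573
(106.9647 − 108.9561)·x = 108.573 − 108.9561
x = -0.3831 / -1.9914 = 0.19238 → 19.24% Qq-107, 80.76% Qq-109.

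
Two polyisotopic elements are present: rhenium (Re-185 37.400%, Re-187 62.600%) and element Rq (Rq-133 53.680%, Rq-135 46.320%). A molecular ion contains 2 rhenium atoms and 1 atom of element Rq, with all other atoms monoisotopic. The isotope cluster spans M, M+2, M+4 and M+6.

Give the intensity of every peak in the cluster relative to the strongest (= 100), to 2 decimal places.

17.57 : 74.00 : 100.00 : 42.48

Rhenium pattern (n=2): 0.139876 : 0.468248 : 0.391876
Element Rq pattern (n=1): 0.5368 : 0.4632
Convolve the two distributions (both contribute in 2-u steps):
  M: 0.139876×0.5368 = 0.075085
  M+2: 0.139876×0.4632 + 0.468248×0.5368 = 0.316146
  M+4: 0.468248×0.4632 + 0.391876×0.5368 = 0.427252
  M+6: 0.391876×0.4632 = 0.181517
Scale to base peak (0.427252) = 100: 17.57 : 74.00 : 100.00 : 42.48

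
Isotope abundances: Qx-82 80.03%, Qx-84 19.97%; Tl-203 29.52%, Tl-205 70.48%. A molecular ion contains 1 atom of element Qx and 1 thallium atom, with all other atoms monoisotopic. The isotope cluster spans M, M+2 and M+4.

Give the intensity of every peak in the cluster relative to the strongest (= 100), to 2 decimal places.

Element Qx pattern (n=1): 0.8003 : 0.1997
Thallium pattern (n=1): 0.2952 : 0.7048
Convolve the two distributions (both contribute in 2-u steps):
  M: 0.8003×0.2952 = 0.236249
  M+2: 0.8003×0.7048 + 0.1997×0.2952 = 0.623003
  M+4: 0.1997×0.7048 = 0.140749
Scale to base peak (0.623003) = 100: 37.92 : 100.00 : 22.59

37.92 : 100.00 : 22.59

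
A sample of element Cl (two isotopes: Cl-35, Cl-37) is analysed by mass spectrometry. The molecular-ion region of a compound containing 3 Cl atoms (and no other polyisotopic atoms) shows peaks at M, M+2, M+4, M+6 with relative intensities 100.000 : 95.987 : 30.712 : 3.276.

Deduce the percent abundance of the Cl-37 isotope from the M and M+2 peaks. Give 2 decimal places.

24.24%

Let p = fractional abundance of Cl-35. I(M+2)/I(M) = [C(3,1)·p^2·(1−p)] / p^3 = 3·(1−p)/p = 95.987/100.000 = 0.9599
(1−p)/p = 0.9599/3 = 0.3200  ⇒  p = 1/(1 + 0.3200) = 0.7576
Cl-35: 75.76%, Cl-37: 24.24%.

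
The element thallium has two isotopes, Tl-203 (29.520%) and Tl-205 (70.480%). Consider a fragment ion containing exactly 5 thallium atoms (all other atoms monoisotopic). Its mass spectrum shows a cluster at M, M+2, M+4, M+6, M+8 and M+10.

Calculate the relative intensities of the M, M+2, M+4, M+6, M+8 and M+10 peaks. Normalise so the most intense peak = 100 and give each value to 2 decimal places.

The 5 Tl atoms are independent, so intensities follow the terms of (0.29520 + 0.70480)^5.
P(M) = 0.29520^5 = 0.002242
P(M+2) = 5 × 0.29520^4 × 0.70480^1 = 0.026761
P(M+4) = 10 × 0.29520^3 × 0.70480^2 = 0.127785
P(M+6) = 10 × 0.29520^2 × 0.70480^3 = 0.305092
P(M+8) = 5 × 0.29520^1 × 0.70480^4 = 0.364208
P(M+10) = 0.70480^5 = 0.173912
The M+8 peak is largest (0.364208); scaling to 100 gives 0.62 : 7.35 : 35.09 : 83.77 : 100.00 : 47.75.

0.62 : 7.35 : 35.09 : 83.77 : 100.00 : 47.75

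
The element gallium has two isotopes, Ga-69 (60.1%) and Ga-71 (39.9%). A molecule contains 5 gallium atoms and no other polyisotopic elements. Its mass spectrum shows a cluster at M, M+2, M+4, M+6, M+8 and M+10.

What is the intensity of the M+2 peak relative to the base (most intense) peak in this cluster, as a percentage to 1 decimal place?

75.3%

(0.601 + 0.399)^5 gives M 0.0784, M+2 0.2603, M+4 0.3456, M+6 0.2294, M+8 0.0762, M+10 0.0101; the largest is M+4.
P(M+4) = C(5,2) × 0.601^3 × 0.399^2 = 10 × 0.2170818 × 0.159201 = 0.345596 (base)
P(M+2) = C(5,1) × 0.601^4 × 0.399^1 = 5 × 0.13046616 × 0.3990 = 0.260280
Relative intensity = 0.260280 / 0.345596 × 100 = 75.3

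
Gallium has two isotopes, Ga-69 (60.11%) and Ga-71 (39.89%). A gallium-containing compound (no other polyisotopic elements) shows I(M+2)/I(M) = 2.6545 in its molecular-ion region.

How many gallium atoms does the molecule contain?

4

With n Ga atoms, P(M+2)/P(M) = C(n,1)·p^(n−1)q / p^n = n·q/p = n · 0.3989/0.6011.
n = 2.6545 × 0.6011/0.3989 = 4.00 ≈ 4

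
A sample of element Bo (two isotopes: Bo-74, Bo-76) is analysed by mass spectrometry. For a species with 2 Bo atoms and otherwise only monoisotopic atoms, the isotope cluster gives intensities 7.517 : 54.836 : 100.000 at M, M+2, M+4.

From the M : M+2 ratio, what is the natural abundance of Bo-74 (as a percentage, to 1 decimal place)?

21.5%

Let p = fractional abundance of Bo-74. I(M+2)/I(M) = [C(2,1)·p^1·(1−p)] / p^2 = 2·(1−p)/p = 54.836/7.517 = 7.2949
(1−p)/p = 7.2949/2 = 3.6475  ⇒  p = 1/(1 + 3.6475) = 0.2152
Bo-74: 21.5%, Bo-76: 78.5%.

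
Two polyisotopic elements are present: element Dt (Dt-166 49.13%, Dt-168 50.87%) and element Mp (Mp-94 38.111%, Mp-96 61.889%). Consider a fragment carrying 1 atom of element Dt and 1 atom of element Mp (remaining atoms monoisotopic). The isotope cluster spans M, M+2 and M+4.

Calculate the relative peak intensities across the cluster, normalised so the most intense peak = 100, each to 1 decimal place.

Element Dt pattern (n=1): 0.4913 : 0.5087
Element Mp pattern (n=1): 0.38111 : 0.61889
Convolve the two distributions (both contribute in 2-u steps):
  M: 0.4913×0.38111 = 0.187239
  M+2: 0.4913×0.61889 + 0.5087×0.38111 = 0.497931
  M+4: 0.5087×0.61889 = 0.314829
Scale to base peak (0.497931) = 100: 37.6 : 100.0 : 63.2

37.6 : 100.0 : 63.2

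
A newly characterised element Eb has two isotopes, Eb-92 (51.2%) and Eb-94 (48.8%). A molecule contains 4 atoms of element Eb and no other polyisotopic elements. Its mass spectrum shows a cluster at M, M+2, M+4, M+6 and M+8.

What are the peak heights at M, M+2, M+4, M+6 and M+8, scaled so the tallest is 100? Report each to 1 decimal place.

Each Eb atom is independently Eb-92 (p = 0.512) or Eb-94 (q = 0.488); the cluster is the binomial expansion (p + q)^4.
P(M) = 0.512^4 = 0.068719
P(M+2) = 4 × 0.512^3 × 0.488^1 = 0.261993
P(M+4) = 6 × 0.512^2 × 0.488^2 = 0.374568
P(M+6) = 4 × 0.512^1 × 0.488^3 = 0.238007
P(M+8) = 0.488^4 = 0.056713
The M+4 peak is largest (0.374568); scaling to 100 gives 18.3 : 69.9 : 100.0 : 63.5 : 15.1.

18.3 : 69.9 : 100.0 : 63.5 : 15.1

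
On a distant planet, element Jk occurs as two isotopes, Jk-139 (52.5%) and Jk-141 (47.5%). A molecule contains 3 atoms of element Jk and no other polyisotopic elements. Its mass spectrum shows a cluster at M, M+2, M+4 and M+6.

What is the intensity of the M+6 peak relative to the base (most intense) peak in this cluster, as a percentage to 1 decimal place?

Term probabilities: M 0.1447, M+2 0.3928, M+4 0.3554, M+6 0.1072. Base peak = M+2.
P(M+2) = C(3,1) × 0.525^2 × 0.475^1 = 3 × 0.275625 × 0.4750 = 0.392766 (base)
P(M+6) = C(3,3) × 0.525^0 × 0.475^3 = 1 × 1.0000 × 0.10717187 = 0.107172
Relative intensity = 0.107172 / 0.392766 × 100 = 27.3

27.3%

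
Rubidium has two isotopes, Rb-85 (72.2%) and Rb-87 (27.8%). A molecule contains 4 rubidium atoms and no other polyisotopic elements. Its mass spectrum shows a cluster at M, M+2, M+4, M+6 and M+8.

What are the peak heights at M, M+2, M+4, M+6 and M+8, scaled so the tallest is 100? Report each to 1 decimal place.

64.9 : 100.0 : 57.8 : 14.8 : 1.4

Each Rb atom is independently Rb-85 (p = 0.722) or Rb-87 (q = 0.278); the cluster is the binomial expansion (p + q)^4.
P(M) = 0.722^4 = 0.271737
P(M+2) = 4 × 0.722^3 × 0.278^1 = 0.418520
P(M+4) = 6 × 0.722^2 × 0.278^2 = 0.241721
P(M+6) = 4 × 0.722^1 × 0.278^3 = 0.062049
P(M+8) = 0.278^4 = 0.005973
The M+2 peak is largest (0.418520); scaling to 100 gives 64.9 : 100.0 : 57.8 : 14.8 : 1.4.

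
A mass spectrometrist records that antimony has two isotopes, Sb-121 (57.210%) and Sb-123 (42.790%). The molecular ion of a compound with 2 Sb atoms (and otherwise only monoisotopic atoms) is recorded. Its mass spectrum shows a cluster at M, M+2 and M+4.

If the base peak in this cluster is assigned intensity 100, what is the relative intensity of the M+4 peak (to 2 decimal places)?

37.40

Term probabilities: M 0.3273, M+2 0.4896, M+4 0.1831. Base peak = M+2.
P(M+2) = C(2,1) × 0.57210^1 × 0.42790^1 = 2 × 0.5721 × 0.4279 = 0.489603 (base)
P(M+4) = C(2,2) × 0.57210^0 × 0.42790^2 = 1 × 1.0000 × 0.18309841 = 0.183098
Relative intensity = 0.183098 / 0.489603 × 100 = 37.40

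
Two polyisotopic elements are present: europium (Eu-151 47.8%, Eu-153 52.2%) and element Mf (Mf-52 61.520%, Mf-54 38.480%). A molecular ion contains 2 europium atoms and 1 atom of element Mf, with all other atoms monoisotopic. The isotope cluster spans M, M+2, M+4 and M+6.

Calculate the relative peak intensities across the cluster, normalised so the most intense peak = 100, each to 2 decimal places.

Europium pattern (n=2): 0.228484 : 0.499032 : 0.272484
Element Mf pattern (n=1): 0.6152 : 0.3848
Convolve the two distributions (both contribute in 2-u steps):
  M: 0.228484×0.6152 = 0.140563
  M+2: 0.228484×0.3848 + 0.499032×0.6152 = 0.394925
  M+4: 0.499032×0.3848 + 0.272484×0.6152 = 0.359660
  M+6: 0.272484×0.3848 = 0.104852
Scale to base peak (0.394925) = 100: 35.59 : 100.00 : 91.07 : 26.55

35.59 : 100.00 : 91.07 : 26.55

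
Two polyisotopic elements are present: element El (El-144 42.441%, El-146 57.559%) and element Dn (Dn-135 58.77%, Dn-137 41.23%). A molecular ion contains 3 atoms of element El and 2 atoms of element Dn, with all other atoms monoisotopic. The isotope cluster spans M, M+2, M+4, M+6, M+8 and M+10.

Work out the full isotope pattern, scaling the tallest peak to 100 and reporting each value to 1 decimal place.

Element El pattern (n=3): 0.07644636 : 0.31103246 : 0.421826 : 0.19069518
Element Dn pattern (n=2): 0.34539129 : 0.48461742 : 0.16999129
Convolve the two distributions (both contribute in 2-u steps):
  M: 0.07644636×0.34539129 = 0.026404
  M+2: 0.07644636×0.48461742 + 0.31103246×0.34539129 = 0.144475
  M+4: 0.07644636×0.16999129 + 0.31103246×0.48461742 + 0.421826×0.34539129 = 0.309422
  M+6: 0.31103246×0.16999129 + 0.421826×0.48461742 + 0.19069518×0.34539129 = 0.323161
  M+8: 0.421826×0.16999129 + 0.19069518×0.48461742 = 0.164121
  M+10: 0.19069518×0.16999129 = 0.032417
Scale to base peak (0.323161) = 100: 8.2 : 44.7 : 95.7 : 100.0 : 50.8 : 10.0

8.2 : 44.7 : 95.7 : 100.0 : 50.8 : 10.0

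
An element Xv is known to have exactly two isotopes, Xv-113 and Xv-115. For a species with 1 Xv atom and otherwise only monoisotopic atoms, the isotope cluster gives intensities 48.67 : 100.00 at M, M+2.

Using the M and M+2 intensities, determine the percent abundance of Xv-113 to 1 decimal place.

32.7%

Write p for the Xv-113 fraction. I(M+2)/I(M) = [C(1,1)·p^0·(1−p)] / p^1 = 1·(1−p)/p = 100.00/48.67 = 2.0547
(1−p)/p = 2.0547/1 = 2.0547  ⇒  p = 1/(1 + 2.0547) = 0.3274
Xv-113: 32.7%, Xv-115: 67.3%.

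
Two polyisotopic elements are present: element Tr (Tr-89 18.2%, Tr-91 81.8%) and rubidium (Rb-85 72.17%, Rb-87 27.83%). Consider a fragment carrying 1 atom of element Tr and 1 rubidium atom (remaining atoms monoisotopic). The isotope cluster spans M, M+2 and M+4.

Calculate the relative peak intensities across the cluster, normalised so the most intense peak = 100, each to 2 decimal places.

Element Tr pattern (n=1): 0.1820 : 0.8180
Rubidium pattern (n=1): 0.7217 : 0.2783
Convolve the two distributions (both contribute in 2-u steps):
  M: 0.1820×0.7217 = 0.131349
  M+2: 0.1820×0.2783 + 0.8180×0.7217 = 0.641001
  M+4: 0.8180×0.2783 = 0.227649
Scale to base peak (0.641001) = 100: 20.49 : 100.00 : 35.51

20.49 : 100.00 : 35.51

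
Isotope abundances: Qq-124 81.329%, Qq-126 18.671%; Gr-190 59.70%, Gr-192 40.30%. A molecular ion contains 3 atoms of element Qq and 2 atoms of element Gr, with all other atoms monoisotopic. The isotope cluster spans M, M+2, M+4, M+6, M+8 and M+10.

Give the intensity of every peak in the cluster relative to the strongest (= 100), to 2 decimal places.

49.05 : 100.00 : 75.71 : 26.46 : 4.34 : 0.27

Element Qq pattern (n=3): 0.53794305 : 0.37049274 : 0.08505539 : 0.00650883
Element Gr pattern (n=2): 0.356409 : 0.481182 : 0.162409
Convolve the two distributions (both contribute in 2-u steps):
  M: 0.53794305×0.356409 = 0.191728
  M+2: 0.53794305×0.481182 + 0.37049274×0.356409 = 0.390895
  M+4: 0.53794305×0.162409 + 0.37049274×0.481182 + 0.08505539×0.356409 = 0.295956
  M+6: 0.37049274×0.162409 + 0.08505539×0.481182 + 0.00650883×0.356409 = 0.103418
  M+8: 0.08505539×0.162409 + 0.00650883×0.481182 = 0.016946
  M+10: 0.00650883×0.162409 = 0.001057
Scale to base peak (0.390895) = 100: 49.05 : 100.00 : 75.71 : 26.46 : 4.34 : 0.27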